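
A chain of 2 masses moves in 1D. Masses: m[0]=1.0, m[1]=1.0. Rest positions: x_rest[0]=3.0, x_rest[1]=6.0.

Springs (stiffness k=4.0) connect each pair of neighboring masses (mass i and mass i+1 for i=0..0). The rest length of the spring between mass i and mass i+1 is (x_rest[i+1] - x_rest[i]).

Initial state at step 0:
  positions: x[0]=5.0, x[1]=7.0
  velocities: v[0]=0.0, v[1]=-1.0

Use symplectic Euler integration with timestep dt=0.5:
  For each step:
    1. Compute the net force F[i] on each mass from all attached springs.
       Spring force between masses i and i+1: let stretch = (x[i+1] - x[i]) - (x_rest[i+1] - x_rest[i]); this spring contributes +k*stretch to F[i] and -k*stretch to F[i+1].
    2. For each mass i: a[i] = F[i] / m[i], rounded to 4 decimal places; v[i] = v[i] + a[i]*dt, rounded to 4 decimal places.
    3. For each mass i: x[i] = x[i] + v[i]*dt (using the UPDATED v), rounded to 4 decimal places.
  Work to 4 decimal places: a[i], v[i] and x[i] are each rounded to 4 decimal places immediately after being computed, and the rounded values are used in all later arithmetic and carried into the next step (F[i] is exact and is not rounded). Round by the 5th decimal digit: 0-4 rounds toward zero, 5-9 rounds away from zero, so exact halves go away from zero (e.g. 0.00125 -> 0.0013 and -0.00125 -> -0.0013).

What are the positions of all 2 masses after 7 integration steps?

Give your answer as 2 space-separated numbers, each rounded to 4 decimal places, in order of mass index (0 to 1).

Answer: 3.0000 5.5000

Derivation:
Step 0: x=[5.0000 7.0000] v=[0.0000 -1.0000]
Step 1: x=[4.0000 7.5000] v=[-2.0000 1.0000]
Step 2: x=[3.5000 7.5000] v=[-1.0000 0.0000]
Step 3: x=[4.0000 6.5000] v=[1.0000 -2.0000]
Step 4: x=[4.0000 6.0000] v=[0.0000 -1.0000]
Step 5: x=[3.0000 6.5000] v=[-2.0000 1.0000]
Step 6: x=[2.5000 6.5000] v=[-1.0000 0.0000]
Step 7: x=[3.0000 5.5000] v=[1.0000 -2.0000]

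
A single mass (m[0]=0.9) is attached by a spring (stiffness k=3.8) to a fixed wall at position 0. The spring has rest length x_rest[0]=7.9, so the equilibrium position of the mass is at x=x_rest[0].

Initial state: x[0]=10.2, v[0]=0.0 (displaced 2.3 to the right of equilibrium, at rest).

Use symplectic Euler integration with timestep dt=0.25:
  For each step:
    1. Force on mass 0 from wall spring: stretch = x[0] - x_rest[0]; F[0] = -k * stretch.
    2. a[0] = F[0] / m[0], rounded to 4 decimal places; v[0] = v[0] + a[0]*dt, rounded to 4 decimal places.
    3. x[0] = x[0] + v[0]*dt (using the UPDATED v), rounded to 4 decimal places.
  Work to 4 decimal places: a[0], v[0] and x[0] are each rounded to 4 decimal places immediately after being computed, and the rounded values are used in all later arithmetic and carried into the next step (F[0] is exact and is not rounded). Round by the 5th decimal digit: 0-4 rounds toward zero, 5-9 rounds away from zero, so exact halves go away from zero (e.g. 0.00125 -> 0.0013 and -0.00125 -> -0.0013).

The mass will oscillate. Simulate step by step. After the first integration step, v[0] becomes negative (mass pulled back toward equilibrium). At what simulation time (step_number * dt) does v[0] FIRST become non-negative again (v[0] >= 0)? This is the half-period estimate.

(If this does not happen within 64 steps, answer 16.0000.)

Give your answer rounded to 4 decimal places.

Step 0: x=[10.2000] v=[0.0000]
Step 1: x=[9.5931] v=[-2.4278]
Step 2: x=[8.5394] v=[-4.2150]
Step 3: x=[7.3169] v=[-4.8899]
Step 4: x=[6.2483] v=[-4.2744]
Step 5: x=[5.6156] v=[-2.5310]
Step 6: x=[5.5857] v=[-0.1197]
Step 7: x=[6.1665] v=[2.3232]
First v>=0 after going negative at step 7, time=1.7500

Answer: 1.7500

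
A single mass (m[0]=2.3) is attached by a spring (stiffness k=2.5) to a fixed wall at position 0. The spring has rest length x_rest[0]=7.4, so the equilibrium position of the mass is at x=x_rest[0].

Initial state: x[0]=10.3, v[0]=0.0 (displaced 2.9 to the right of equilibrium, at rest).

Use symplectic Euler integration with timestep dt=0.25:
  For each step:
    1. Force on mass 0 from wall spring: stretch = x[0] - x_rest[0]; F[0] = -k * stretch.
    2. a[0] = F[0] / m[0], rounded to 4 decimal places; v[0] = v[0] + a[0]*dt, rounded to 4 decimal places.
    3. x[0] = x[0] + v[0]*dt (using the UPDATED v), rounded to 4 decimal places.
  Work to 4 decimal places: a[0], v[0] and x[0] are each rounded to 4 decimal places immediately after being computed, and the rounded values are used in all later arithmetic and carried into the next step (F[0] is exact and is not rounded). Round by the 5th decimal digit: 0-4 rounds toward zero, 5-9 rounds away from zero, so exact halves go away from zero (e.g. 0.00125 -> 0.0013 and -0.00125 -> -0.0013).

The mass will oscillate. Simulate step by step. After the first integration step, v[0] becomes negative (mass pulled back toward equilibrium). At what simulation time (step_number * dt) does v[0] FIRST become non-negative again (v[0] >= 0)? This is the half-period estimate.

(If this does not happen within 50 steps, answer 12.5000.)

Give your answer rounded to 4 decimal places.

Step 0: x=[10.3000] v=[0.0000]
Step 1: x=[10.1030] v=[-0.7881]
Step 2: x=[9.7224] v=[-1.5226]
Step 3: x=[9.1840] v=[-2.1537]
Step 4: x=[8.5244] v=[-2.6385]
Step 5: x=[7.7884] v=[-2.9441]
Step 6: x=[7.0260] v=[-3.0497]
Step 7: x=[6.2890] v=[-2.9481]
Step 8: x=[5.6275] v=[-2.6462]
Step 9: x=[5.0864] v=[-2.1646]
Step 10: x=[4.7024] v=[-1.5359]
Step 11: x=[4.5017] v=[-0.8029]
Step 12: x=[4.4979] v=[-0.0153]
Step 13: x=[4.6912] v=[0.7733]
First v>=0 after going negative at step 13, time=3.2500

Answer: 3.2500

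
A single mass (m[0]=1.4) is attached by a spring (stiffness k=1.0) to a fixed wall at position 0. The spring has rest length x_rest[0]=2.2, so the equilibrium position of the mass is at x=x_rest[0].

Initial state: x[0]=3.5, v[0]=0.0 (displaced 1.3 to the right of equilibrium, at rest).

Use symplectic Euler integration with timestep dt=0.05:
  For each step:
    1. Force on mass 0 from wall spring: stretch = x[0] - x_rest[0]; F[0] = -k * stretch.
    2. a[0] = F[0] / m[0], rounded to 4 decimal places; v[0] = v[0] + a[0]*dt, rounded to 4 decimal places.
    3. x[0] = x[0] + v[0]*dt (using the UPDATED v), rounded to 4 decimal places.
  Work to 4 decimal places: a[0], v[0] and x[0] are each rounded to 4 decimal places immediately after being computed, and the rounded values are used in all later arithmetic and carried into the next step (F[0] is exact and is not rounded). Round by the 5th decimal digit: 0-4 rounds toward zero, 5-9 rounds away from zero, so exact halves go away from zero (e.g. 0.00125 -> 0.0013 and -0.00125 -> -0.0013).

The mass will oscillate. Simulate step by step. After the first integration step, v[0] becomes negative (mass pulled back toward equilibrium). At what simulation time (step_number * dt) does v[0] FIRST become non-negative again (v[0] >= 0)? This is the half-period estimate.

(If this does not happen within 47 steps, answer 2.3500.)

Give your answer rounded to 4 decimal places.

Answer: 2.3500

Derivation:
Step 0: x=[3.5000] v=[0.0000]
Step 1: x=[3.4977] v=[-0.0464]
Step 2: x=[3.4931] v=[-0.0927]
Step 3: x=[3.4862] v=[-0.1389]
Step 4: x=[3.4770] v=[-0.1848]
Step 5: x=[3.4655] v=[-0.2304]
Step 6: x=[3.4517] v=[-0.2756]
Step 7: x=[3.4357] v=[-0.3203]
Step 8: x=[3.4175] v=[-0.3644]
Step 9: x=[3.3971] v=[-0.4079]
Step 10: x=[3.3746] v=[-0.4507]
Step 11: x=[3.3500] v=[-0.4927]
Step 12: x=[3.3233] v=[-0.5338]
Step 13: x=[3.2946] v=[-0.5739]
Step 14: x=[3.2640] v=[-0.6130]
Step 15: x=[3.2315] v=[-0.6510]
Step 16: x=[3.1971] v=[-0.6878]
Step 17: x=[3.1609] v=[-0.7234]
Step 18: x=[3.1230] v=[-0.7577]
Step 19: x=[3.0835] v=[-0.7907]
Step 20: x=[3.0424] v=[-0.8223]
Step 21: x=[2.9998] v=[-0.8524]
Step 22: x=[2.9558] v=[-0.8810]
Step 23: x=[2.9104] v=[-0.9080]
Step 24: x=[2.8637] v=[-0.9334]
Step 25: x=[2.8158] v=[-0.9571]
Step 26: x=[2.7668] v=[-0.9791]
Step 27: x=[2.7168] v=[-0.9993]
Step 28: x=[2.6659] v=[-1.0178]
Step 29: x=[2.6142] v=[-1.0344]
Step 30: x=[2.5617] v=[-1.0492]
Step 31: x=[2.5086] v=[-1.0621]
Step 32: x=[2.4549] v=[-1.0731]
Step 33: x=[2.4008] v=[-1.0822]
Step 34: x=[2.3463] v=[-1.0894]
Step 35: x=[2.2916] v=[-1.0946]
Step 36: x=[2.2367] v=[-1.0979]
Step 37: x=[2.1817] v=[-1.0992]
Step 38: x=[2.1268] v=[-1.0985]
Step 39: x=[2.0720] v=[-1.0959]
Step 40: x=[2.0174] v=[-1.0913]
Step 41: x=[1.9632] v=[-1.0848]
Step 42: x=[1.9094] v=[-1.0763]
Step 43: x=[1.8561] v=[-1.0659]
Step 44: x=[1.8034] v=[-1.0536]
Step 45: x=[1.7514] v=[-1.0394]
Step 46: x=[1.7002] v=[-1.0234]
Step 47: x=[1.6499] v=[-1.0056]
v[0] did not become non-negative within 47 steps; using fallback time=2.3500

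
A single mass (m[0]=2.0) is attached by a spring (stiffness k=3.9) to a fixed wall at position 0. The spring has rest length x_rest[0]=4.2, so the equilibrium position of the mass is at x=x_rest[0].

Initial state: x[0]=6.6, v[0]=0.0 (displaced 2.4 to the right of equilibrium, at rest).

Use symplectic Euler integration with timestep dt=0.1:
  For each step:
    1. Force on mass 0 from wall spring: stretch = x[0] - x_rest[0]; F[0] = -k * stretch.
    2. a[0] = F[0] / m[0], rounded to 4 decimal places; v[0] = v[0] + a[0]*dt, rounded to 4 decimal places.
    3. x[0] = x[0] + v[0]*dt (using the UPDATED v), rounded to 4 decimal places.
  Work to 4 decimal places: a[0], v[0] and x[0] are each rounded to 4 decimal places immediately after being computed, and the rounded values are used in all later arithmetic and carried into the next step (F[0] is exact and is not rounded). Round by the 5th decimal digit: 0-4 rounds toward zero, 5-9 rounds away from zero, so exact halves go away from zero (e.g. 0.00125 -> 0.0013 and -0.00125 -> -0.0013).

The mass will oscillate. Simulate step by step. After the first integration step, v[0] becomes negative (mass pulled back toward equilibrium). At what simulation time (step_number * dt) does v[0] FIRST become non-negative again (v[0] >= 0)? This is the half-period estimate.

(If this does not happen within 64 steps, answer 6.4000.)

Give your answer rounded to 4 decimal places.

Step 0: x=[6.6000] v=[0.0000]
Step 1: x=[6.5532] v=[-0.4680]
Step 2: x=[6.4605] v=[-0.9269]
Step 3: x=[6.3237] v=[-1.3677]
Step 4: x=[6.1455] v=[-1.7818]
Step 5: x=[5.9294] v=[-2.1612]
Step 6: x=[5.6796] v=[-2.4984]
Step 7: x=[5.4009] v=[-2.7869]
Step 8: x=[5.0988] v=[-3.0211]
Step 9: x=[4.7792] v=[-3.1964]
Step 10: x=[4.4483] v=[-3.3093]
Step 11: x=[4.1125] v=[-3.3577]
Step 12: x=[3.7784] v=[-3.3406]
Step 13: x=[3.4526] v=[-3.2584]
Step 14: x=[3.1413] v=[-3.1127]
Step 15: x=[2.8507] v=[-2.9063]
Step 16: x=[2.5864] v=[-2.6432]
Step 17: x=[2.3535] v=[-2.3286]
Step 18: x=[2.1567] v=[-1.9685]
Step 19: x=[1.9997] v=[-1.5701]
Step 20: x=[1.8856] v=[-1.1410]
Step 21: x=[1.8166] v=[-0.6897]
Step 22: x=[1.7941] v=[-0.2249]
Step 23: x=[1.8185] v=[0.2443]
First v>=0 after going negative at step 23, time=2.3000

Answer: 2.3000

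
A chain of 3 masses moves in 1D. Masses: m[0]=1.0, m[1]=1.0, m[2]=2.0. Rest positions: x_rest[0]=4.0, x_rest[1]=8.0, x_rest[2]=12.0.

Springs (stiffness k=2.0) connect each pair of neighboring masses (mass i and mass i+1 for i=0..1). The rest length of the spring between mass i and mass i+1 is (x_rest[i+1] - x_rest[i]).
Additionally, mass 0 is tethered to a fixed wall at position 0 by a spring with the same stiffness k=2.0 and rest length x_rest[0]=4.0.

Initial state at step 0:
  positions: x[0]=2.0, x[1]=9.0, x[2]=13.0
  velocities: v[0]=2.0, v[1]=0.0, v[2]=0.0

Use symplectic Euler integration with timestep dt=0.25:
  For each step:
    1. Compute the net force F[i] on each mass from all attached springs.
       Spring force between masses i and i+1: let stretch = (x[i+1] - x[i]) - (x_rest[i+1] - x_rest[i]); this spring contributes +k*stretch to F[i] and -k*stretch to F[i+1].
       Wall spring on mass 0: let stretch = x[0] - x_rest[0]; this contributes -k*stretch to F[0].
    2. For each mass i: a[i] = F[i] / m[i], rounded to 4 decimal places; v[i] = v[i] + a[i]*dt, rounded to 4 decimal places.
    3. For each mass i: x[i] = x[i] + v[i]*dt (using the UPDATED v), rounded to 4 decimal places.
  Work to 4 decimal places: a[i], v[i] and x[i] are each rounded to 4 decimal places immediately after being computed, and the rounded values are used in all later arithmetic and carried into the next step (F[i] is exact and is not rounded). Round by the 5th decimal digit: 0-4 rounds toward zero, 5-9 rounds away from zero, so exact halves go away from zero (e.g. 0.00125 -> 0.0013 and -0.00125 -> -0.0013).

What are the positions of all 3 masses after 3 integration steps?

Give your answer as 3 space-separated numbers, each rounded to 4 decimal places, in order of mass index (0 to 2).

Step 0: x=[2.0000 9.0000 13.0000] v=[2.0000 0.0000 0.0000]
Step 1: x=[3.1250 8.6250 13.0000] v=[4.5000 -1.5000 0.0000]
Step 2: x=[4.5469 8.1094 12.9766] v=[5.6875 -2.0625 -0.0938]
Step 3: x=[5.8457 7.7569 12.8990] v=[5.1953 -1.4102 -0.3106]

Answer: 5.8457 7.7569 12.8990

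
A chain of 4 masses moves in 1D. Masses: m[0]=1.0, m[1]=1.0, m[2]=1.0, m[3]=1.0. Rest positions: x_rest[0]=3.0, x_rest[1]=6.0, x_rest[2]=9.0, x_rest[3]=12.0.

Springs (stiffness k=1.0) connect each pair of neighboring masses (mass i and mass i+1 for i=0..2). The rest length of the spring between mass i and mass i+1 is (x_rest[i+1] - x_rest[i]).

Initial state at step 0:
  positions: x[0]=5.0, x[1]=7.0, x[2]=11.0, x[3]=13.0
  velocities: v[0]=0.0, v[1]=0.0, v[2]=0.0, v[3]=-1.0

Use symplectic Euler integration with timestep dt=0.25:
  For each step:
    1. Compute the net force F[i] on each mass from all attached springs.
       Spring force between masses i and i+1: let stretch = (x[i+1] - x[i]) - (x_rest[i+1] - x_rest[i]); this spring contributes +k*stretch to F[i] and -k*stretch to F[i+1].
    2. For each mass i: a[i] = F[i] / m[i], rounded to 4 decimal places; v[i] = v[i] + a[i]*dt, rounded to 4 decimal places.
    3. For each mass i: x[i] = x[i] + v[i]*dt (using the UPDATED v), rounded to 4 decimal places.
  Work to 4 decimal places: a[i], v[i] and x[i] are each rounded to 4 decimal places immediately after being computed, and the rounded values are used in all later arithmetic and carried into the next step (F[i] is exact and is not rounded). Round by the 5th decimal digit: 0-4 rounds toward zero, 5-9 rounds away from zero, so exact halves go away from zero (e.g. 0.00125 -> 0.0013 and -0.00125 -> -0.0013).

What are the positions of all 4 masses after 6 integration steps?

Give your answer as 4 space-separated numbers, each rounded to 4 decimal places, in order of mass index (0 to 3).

Step 0: x=[5.0000 7.0000 11.0000 13.0000] v=[0.0000 0.0000 0.0000 -1.0000]
Step 1: x=[4.9375 7.1250 10.8750 12.8125] v=[-0.2500 0.5000 -0.5000 -0.7500]
Step 2: x=[4.8242 7.3477 10.6367 12.6914] v=[-0.4531 0.8906 -0.9531 -0.4844]
Step 3: x=[4.6812 7.6182 10.3213 12.6294] v=[-0.5722 1.0820 -1.2617 -0.2481]
Step 4: x=[4.5342 7.8741 9.9812 12.6106] v=[-0.5880 1.0235 -1.3605 -0.0751]
Step 5: x=[4.4085 8.0529 9.6737 12.6150] v=[-0.5030 0.7153 -1.2299 0.0176]
Step 6: x=[4.3230 8.1053 9.4488 12.6231] v=[-0.3419 0.2094 -0.8998 0.0323]

Answer: 4.3230 8.1053 9.4488 12.6231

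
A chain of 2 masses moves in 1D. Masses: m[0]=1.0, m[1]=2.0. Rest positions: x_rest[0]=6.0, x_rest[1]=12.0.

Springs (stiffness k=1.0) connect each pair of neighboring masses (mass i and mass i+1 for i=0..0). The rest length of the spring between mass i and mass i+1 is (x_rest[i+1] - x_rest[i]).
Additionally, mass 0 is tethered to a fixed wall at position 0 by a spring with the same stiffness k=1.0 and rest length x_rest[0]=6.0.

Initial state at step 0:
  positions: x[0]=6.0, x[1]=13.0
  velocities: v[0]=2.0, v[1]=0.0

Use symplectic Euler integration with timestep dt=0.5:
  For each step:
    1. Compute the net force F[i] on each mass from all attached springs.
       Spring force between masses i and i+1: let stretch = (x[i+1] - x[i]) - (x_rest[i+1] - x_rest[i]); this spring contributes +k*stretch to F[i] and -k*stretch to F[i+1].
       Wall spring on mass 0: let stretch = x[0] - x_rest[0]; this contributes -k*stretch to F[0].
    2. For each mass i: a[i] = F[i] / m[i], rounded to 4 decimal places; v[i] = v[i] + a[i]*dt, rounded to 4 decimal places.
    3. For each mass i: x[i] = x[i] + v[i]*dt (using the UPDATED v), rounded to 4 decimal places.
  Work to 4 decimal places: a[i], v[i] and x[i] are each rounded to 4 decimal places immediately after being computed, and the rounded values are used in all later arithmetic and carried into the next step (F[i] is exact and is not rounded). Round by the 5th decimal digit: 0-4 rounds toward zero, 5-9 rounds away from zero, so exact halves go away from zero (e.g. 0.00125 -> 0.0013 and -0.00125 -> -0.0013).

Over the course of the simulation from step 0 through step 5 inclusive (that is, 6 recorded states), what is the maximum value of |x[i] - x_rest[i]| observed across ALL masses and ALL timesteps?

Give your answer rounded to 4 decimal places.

Answer: 2.0938

Derivation:
Step 0: x=[6.0000 13.0000] v=[2.0000 0.0000]
Step 1: x=[7.2500 12.8750] v=[2.5000 -0.2500]
Step 2: x=[8.0938 12.7969] v=[1.6875 -0.1563]
Step 3: x=[8.0899 12.8809] v=[-0.0079 0.1680]
Step 4: x=[7.2612 13.1161] v=[-1.6574 0.4703]
Step 5: x=[6.0809 13.3694] v=[-2.3606 0.5066]
Max displacement = 2.0938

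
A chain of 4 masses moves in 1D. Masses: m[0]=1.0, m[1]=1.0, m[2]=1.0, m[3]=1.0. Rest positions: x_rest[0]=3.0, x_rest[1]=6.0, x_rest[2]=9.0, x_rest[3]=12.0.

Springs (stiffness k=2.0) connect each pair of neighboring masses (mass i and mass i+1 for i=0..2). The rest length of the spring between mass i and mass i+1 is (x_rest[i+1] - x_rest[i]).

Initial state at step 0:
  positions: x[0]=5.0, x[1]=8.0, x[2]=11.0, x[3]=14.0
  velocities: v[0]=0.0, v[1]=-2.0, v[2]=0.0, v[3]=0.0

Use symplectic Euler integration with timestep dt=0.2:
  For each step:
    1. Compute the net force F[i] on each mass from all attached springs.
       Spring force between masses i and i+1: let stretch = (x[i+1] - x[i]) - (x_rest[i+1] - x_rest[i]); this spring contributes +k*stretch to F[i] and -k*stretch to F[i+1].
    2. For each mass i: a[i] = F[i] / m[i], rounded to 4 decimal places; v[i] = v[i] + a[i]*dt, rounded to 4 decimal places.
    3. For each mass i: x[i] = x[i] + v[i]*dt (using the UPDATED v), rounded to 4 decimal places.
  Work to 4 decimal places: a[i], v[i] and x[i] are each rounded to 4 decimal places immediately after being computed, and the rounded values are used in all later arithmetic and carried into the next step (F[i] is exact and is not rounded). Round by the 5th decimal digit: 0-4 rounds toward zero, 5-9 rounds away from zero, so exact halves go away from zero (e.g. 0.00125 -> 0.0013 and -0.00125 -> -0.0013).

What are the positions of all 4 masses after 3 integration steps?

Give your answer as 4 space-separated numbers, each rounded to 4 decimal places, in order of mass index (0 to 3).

Step 0: x=[5.0000 8.0000 11.0000 14.0000] v=[0.0000 -2.0000 0.0000 0.0000]
Step 1: x=[5.0000 7.6000 11.0000 14.0000] v=[0.0000 -2.0000 0.0000 0.0000]
Step 2: x=[4.9680 7.2640 10.9680 14.0000] v=[-0.1600 -1.6800 -0.1600 0.0000]
Step 3: x=[4.8797 7.0406 10.8822 13.9974] v=[-0.4416 -1.1168 -0.4288 -0.0128]

Answer: 4.8797 7.0406 10.8822 13.9974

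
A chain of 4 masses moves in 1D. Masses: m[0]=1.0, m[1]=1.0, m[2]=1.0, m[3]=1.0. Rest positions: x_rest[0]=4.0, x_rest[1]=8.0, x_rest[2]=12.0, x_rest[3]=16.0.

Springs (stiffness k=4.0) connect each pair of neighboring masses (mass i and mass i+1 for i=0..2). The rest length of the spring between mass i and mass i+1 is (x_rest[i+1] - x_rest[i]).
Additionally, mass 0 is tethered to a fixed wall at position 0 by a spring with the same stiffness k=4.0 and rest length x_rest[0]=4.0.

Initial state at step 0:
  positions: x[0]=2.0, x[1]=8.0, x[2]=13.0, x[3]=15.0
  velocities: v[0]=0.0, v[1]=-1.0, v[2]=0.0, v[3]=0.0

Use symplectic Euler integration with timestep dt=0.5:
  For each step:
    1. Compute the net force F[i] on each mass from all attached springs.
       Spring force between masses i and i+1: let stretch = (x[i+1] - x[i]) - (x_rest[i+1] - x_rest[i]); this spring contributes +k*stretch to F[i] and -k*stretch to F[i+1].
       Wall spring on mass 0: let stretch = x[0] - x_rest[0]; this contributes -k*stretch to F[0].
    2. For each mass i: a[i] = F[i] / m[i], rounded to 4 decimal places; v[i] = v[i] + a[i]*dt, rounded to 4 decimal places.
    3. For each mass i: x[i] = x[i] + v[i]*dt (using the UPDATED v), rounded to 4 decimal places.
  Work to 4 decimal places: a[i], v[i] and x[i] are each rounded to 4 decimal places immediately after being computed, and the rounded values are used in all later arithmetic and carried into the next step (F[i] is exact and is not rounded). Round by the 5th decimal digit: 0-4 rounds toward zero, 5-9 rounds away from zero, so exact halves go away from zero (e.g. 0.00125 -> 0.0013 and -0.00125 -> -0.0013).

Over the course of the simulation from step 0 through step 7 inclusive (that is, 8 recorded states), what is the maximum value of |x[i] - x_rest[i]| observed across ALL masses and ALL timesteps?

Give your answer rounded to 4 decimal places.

Step 0: x=[2.0000 8.0000 13.0000 15.0000] v=[0.0000 -1.0000 0.0000 0.0000]
Step 1: x=[6.0000 6.5000 10.0000 17.0000] v=[8.0000 -3.0000 -6.0000 4.0000]
Step 2: x=[4.5000 8.0000 10.5000 16.0000] v=[-3.0000 3.0000 1.0000 -2.0000]
Step 3: x=[2.0000 8.5000 14.0000 13.5000] v=[-5.0000 1.0000 7.0000 -5.0000]
Step 4: x=[4.0000 8.0000 11.5000 15.5000] v=[4.0000 -1.0000 -5.0000 4.0000]
Step 5: x=[6.0000 7.0000 9.5000 17.5000] v=[4.0000 -2.0000 -4.0000 4.0000]
Step 6: x=[3.0000 7.5000 13.0000 15.5000] v=[-6.0000 1.0000 7.0000 -4.0000]
Step 7: x=[1.5000 9.0000 13.5000 15.0000] v=[-3.0000 3.0000 1.0000 -1.0000]
Max displacement = 2.5000

Answer: 2.5000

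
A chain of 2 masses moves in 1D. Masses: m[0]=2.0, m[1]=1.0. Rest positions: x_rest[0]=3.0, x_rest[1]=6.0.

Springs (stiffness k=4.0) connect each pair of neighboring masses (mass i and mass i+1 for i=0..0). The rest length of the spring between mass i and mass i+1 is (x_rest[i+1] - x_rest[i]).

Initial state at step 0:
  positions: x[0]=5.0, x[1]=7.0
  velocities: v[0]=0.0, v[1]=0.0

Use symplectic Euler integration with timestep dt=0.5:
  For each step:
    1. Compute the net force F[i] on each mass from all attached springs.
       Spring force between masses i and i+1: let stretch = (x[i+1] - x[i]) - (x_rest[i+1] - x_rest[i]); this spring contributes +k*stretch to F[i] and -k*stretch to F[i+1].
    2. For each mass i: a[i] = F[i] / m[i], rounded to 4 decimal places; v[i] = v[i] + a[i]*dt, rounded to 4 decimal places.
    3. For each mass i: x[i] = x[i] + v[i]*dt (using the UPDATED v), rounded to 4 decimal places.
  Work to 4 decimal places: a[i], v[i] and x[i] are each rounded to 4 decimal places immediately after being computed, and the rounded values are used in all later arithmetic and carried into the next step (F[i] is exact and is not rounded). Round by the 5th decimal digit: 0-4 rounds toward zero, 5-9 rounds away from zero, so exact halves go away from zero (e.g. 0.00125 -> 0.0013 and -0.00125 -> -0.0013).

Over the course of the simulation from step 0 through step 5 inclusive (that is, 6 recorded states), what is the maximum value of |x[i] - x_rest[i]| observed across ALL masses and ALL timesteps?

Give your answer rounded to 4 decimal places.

Answer: 2.5000

Derivation:
Step 0: x=[5.0000 7.0000] v=[0.0000 0.0000]
Step 1: x=[4.5000 8.0000] v=[-1.0000 2.0000]
Step 2: x=[4.2500 8.5000] v=[-0.5000 1.0000]
Step 3: x=[4.6250 7.7500] v=[0.7500 -1.5000]
Step 4: x=[5.0625 6.8750] v=[0.8750 -1.7500]
Step 5: x=[4.9063 7.1875] v=[-0.3125 0.6250]
Max displacement = 2.5000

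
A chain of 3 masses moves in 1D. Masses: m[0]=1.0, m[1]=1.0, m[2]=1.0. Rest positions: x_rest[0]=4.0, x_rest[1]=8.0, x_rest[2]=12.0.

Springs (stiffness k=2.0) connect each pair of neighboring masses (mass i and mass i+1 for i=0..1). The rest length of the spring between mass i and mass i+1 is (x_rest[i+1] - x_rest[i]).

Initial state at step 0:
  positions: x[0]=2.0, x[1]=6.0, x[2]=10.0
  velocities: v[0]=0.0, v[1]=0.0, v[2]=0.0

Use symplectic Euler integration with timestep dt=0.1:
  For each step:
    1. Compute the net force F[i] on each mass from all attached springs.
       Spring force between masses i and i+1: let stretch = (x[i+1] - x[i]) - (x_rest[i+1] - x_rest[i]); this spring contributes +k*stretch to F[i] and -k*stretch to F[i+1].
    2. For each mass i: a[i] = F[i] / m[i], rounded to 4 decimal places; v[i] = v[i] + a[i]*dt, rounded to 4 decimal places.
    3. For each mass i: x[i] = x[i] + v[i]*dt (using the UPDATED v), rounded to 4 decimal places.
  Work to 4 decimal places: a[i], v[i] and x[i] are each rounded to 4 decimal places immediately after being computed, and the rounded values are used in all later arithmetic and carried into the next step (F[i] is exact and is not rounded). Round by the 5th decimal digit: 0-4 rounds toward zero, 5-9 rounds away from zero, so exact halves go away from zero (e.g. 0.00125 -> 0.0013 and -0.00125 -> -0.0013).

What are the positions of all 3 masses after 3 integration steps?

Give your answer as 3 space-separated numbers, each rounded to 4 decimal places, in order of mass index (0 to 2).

Step 0: x=[2.0000 6.0000 10.0000] v=[0.0000 0.0000 0.0000]
Step 1: x=[2.0000 6.0000 10.0000] v=[0.0000 0.0000 0.0000]
Step 2: x=[2.0000 6.0000 10.0000] v=[0.0000 0.0000 0.0000]
Step 3: x=[2.0000 6.0000 10.0000] v=[0.0000 0.0000 0.0000]

Answer: 2.0000 6.0000 10.0000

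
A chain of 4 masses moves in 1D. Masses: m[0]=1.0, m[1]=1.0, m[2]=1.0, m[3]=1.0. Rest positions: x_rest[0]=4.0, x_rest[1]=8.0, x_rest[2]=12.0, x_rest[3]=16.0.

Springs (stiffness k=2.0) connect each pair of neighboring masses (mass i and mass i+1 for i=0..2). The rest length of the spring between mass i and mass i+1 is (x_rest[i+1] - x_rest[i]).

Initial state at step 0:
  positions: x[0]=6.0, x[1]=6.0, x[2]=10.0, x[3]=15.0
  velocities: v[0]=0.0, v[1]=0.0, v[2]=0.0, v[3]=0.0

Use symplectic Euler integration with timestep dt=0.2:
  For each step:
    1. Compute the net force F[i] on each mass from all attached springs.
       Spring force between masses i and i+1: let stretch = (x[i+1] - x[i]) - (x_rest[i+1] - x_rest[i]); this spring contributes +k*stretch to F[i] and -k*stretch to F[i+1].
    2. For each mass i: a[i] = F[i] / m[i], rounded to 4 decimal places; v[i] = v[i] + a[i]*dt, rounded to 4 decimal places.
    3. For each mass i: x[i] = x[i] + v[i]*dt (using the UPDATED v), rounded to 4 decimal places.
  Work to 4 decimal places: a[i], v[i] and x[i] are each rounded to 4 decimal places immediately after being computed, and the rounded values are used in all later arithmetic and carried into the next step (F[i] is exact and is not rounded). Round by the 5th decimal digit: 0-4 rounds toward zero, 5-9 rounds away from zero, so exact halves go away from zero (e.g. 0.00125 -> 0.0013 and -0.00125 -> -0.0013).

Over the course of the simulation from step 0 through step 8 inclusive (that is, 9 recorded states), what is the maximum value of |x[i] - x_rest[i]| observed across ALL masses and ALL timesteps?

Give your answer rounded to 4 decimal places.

Answer: 2.3718

Derivation:
Step 0: x=[6.0000 6.0000 10.0000 15.0000] v=[0.0000 0.0000 0.0000 0.0000]
Step 1: x=[5.6800 6.3200 10.0800 14.9200] v=[-1.6000 1.6000 0.4000 -0.4000]
Step 2: x=[5.0912 6.8896 10.2464 14.7728] v=[-2.9440 2.8480 0.8320 -0.7360]
Step 3: x=[4.3263 7.5839 10.5064 14.5835] v=[-3.8246 3.4714 1.2998 -0.9466]
Step 4: x=[3.5020 8.2514 10.8587 14.3880] v=[-4.1216 3.3374 1.7616 -0.9774]
Step 5: x=[2.7376 8.7475 11.2848 14.2302] v=[-3.8218 2.4806 2.1304 -0.7891]
Step 6: x=[2.1340 8.9658 11.7435 14.1567] v=[-3.0178 1.0916 2.2936 -0.3673]
Step 7: x=[1.7570 8.8598 12.1731 14.2102] v=[-1.8851 -0.5300 2.1478 0.2674]
Step 8: x=[1.6282 8.4506 12.5006 14.4207] v=[-0.6440 -2.0458 1.6373 1.0526]
Max displacement = 2.3718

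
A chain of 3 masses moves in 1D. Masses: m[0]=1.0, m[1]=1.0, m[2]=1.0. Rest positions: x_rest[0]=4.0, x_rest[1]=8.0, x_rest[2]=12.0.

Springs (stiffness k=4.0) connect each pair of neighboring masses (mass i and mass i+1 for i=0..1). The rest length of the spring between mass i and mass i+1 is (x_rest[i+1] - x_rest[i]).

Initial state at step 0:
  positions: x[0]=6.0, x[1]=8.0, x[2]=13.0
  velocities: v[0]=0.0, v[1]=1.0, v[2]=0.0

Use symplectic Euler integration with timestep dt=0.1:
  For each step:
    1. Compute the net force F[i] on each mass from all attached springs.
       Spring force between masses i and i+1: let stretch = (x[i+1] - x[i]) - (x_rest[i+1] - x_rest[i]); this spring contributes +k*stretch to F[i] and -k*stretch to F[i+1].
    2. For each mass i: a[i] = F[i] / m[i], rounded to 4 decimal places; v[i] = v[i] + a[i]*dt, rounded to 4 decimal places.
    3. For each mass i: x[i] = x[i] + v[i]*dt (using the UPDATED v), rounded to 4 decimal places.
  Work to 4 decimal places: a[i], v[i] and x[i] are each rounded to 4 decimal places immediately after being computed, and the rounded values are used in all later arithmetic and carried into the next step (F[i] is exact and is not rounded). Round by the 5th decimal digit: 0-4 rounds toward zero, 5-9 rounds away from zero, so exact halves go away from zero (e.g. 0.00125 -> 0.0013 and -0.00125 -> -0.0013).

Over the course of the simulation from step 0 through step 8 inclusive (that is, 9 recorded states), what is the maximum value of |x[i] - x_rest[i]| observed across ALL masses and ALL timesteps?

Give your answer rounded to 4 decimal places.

Step 0: x=[6.0000 8.0000 13.0000] v=[0.0000 1.0000 0.0000]
Step 1: x=[5.9200 8.2200 12.9600] v=[-0.8000 2.2000 -0.4000]
Step 2: x=[5.7720 8.5376 12.8904] v=[-1.4800 3.1760 -0.6960]
Step 3: x=[5.5746 8.9187 12.8067] v=[-1.9738 3.8109 -0.8371]
Step 4: x=[5.3510 9.3216 12.7275] v=[-2.2362 4.0285 -0.7923]
Step 5: x=[5.1262 9.7019 12.6720] v=[-2.2480 3.8026 -0.5547]
Step 6: x=[4.9244 10.0179 12.6577] v=[-2.0177 3.1604 -0.1427]
Step 7: x=[4.7664 10.2358 12.6978] v=[-1.5803 2.1789 0.4014]
Step 8: x=[4.6672 10.3334 12.7995] v=[-0.9925 0.9759 1.0166]
Max displacement = 2.3334

Answer: 2.3334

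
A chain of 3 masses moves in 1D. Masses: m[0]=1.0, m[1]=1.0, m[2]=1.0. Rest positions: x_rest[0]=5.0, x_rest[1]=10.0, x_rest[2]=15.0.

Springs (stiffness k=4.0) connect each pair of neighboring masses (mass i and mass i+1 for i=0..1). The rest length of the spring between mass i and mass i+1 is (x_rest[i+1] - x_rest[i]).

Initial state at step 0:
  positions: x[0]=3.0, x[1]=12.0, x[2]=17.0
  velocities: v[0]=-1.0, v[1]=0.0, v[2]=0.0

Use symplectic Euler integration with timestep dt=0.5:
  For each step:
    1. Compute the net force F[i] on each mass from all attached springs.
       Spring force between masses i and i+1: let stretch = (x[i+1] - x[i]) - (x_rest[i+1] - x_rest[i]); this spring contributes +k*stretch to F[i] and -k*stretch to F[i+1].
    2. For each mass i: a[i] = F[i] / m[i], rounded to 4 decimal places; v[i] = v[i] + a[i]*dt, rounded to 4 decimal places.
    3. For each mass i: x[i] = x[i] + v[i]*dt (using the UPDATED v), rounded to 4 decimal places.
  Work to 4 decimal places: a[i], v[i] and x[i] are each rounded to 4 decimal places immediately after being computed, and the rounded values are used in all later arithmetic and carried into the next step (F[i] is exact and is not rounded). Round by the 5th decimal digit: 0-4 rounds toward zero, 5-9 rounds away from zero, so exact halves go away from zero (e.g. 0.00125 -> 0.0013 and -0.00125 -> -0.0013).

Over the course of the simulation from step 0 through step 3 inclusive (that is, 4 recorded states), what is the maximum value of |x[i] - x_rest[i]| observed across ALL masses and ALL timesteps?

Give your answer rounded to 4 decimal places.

Answer: 2.5000

Derivation:
Step 0: x=[3.0000 12.0000 17.0000] v=[-1.0000 0.0000 0.0000]
Step 1: x=[6.5000 8.0000 17.0000] v=[7.0000 -8.0000 0.0000]
Step 2: x=[6.5000 11.5000 13.0000] v=[0.0000 7.0000 -8.0000]
Step 3: x=[6.5000 11.5000 12.5000] v=[0.0000 0.0000 -1.0000]
Max displacement = 2.5000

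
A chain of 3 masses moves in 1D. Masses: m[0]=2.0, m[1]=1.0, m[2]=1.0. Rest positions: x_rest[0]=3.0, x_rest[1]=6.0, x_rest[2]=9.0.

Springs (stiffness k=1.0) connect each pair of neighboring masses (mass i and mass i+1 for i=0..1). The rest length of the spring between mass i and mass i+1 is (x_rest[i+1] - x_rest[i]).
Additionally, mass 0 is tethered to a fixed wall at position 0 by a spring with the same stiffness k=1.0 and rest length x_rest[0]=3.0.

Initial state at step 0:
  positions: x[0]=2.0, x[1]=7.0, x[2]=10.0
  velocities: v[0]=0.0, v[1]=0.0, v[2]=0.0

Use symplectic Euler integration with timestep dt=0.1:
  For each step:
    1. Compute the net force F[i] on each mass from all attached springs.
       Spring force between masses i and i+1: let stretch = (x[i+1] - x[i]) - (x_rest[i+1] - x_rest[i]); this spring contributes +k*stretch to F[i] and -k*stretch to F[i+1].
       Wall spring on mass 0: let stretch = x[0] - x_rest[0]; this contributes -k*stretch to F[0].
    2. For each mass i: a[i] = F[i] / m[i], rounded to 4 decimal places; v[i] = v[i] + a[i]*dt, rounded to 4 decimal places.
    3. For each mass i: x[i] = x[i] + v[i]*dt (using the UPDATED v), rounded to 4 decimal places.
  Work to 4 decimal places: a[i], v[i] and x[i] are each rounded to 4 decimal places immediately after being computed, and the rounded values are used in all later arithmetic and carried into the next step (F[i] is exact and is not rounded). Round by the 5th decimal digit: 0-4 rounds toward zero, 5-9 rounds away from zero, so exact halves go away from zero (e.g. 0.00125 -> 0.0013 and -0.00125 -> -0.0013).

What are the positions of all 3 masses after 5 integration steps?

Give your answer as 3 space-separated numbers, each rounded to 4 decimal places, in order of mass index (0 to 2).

Step 0: x=[2.0000 7.0000 10.0000] v=[0.0000 0.0000 0.0000]
Step 1: x=[2.0150 6.9800 10.0000] v=[0.1500 -0.2000 0.0000]
Step 2: x=[2.0448 6.9406 9.9998] v=[0.2975 -0.3945 -0.0020]
Step 3: x=[2.0888 6.8828 9.9990] v=[0.4401 -0.5782 -0.0079]
Step 4: x=[2.1463 6.8082 9.9971] v=[0.5754 -0.7460 -0.0195]
Step 5: x=[2.2164 6.7189 9.9933] v=[0.7012 -0.8933 -0.0384]

Answer: 2.2164 6.7189 9.9933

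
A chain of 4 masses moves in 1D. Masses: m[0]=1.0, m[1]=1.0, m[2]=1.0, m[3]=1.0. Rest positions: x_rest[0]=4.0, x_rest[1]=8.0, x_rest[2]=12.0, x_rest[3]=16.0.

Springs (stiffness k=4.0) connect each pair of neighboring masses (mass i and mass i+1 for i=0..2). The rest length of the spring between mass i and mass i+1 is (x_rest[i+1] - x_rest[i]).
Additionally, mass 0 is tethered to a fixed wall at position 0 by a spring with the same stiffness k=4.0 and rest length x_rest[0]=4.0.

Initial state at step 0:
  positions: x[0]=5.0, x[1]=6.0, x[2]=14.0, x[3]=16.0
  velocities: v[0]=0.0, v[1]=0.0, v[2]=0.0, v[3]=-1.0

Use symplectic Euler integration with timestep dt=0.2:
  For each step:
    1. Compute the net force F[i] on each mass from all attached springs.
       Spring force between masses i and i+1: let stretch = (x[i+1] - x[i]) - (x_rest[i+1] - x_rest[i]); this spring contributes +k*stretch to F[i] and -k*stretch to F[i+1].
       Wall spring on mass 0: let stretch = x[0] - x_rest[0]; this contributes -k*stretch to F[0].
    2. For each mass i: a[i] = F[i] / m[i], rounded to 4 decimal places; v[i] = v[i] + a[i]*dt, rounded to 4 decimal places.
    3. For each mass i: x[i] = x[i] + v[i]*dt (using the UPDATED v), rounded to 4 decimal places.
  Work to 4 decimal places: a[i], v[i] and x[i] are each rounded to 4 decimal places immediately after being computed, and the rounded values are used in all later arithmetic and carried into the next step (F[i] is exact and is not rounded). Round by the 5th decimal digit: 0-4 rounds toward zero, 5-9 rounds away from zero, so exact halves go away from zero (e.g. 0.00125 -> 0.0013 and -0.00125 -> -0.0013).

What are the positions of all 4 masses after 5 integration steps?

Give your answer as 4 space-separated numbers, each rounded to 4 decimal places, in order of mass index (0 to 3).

Answer: 3.7023 9.2161 10.9992 15.8445

Derivation:
Step 0: x=[5.0000 6.0000 14.0000 16.0000] v=[0.0000 0.0000 0.0000 -1.0000]
Step 1: x=[4.3600 7.1200 13.0400 16.1200] v=[-3.2000 5.6000 -4.8000 0.6000]
Step 2: x=[3.4640 8.7456 11.6256 16.3872] v=[-4.4800 8.1280 -7.0720 1.3360]
Step 3: x=[2.8588 9.9869 10.5123 16.5325] v=[-3.0259 6.2067 -5.5667 0.7267]
Step 4: x=[2.9367 10.1718 10.2781 16.3546] v=[0.3895 0.9245 -1.1709 -0.8895]
Step 5: x=[3.7023 9.2161 10.9992 15.8445] v=[3.8282 -4.7785 3.6053 -2.5507]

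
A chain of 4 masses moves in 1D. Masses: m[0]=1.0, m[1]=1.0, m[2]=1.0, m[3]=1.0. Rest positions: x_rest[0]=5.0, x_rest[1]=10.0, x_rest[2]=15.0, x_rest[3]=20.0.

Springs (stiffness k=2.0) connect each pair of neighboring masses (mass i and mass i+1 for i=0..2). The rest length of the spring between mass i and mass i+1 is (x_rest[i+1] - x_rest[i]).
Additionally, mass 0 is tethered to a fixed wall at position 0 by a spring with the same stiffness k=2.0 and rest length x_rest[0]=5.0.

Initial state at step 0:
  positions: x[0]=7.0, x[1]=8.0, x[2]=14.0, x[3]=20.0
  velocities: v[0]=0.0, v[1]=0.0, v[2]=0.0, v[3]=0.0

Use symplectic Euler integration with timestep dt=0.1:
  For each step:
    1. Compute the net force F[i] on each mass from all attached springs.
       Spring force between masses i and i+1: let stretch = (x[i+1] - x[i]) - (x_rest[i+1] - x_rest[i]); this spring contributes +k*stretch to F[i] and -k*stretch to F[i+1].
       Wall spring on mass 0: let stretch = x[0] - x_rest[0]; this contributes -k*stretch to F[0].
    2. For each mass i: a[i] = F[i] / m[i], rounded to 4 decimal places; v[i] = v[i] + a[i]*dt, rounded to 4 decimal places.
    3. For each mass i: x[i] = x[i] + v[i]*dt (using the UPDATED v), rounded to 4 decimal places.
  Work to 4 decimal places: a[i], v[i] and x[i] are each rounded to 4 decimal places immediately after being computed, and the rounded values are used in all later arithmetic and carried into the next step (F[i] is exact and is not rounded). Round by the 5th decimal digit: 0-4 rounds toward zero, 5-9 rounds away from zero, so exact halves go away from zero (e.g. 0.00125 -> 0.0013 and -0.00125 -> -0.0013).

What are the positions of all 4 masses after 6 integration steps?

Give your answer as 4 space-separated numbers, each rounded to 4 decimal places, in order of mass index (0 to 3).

Answer: 4.9235 9.6863 14.0973 19.6098

Derivation:
Step 0: x=[7.0000 8.0000 14.0000 20.0000] v=[0.0000 0.0000 0.0000 0.0000]
Step 1: x=[6.8800 8.1000 14.0000 19.9800] v=[-1.2000 1.0000 0.0000 -0.2000]
Step 2: x=[6.6468 8.2936 14.0016 19.9404] v=[-2.3320 1.9360 0.0160 -0.3960]
Step 3: x=[6.3136 8.5684 14.0078 19.8820] v=[-3.3320 2.7482 0.0622 -0.5838]
Step 4: x=[5.8992 8.9069 14.0227 19.8061] v=[-4.1438 3.3851 0.1492 -0.7586]
Step 5: x=[5.4270 9.2876 14.0510 19.7146] v=[-4.7221 3.8067 0.2827 -0.9153]
Step 6: x=[4.9235 9.6863 14.0973 19.6098] v=[-5.0354 3.9873 0.4627 -1.0480]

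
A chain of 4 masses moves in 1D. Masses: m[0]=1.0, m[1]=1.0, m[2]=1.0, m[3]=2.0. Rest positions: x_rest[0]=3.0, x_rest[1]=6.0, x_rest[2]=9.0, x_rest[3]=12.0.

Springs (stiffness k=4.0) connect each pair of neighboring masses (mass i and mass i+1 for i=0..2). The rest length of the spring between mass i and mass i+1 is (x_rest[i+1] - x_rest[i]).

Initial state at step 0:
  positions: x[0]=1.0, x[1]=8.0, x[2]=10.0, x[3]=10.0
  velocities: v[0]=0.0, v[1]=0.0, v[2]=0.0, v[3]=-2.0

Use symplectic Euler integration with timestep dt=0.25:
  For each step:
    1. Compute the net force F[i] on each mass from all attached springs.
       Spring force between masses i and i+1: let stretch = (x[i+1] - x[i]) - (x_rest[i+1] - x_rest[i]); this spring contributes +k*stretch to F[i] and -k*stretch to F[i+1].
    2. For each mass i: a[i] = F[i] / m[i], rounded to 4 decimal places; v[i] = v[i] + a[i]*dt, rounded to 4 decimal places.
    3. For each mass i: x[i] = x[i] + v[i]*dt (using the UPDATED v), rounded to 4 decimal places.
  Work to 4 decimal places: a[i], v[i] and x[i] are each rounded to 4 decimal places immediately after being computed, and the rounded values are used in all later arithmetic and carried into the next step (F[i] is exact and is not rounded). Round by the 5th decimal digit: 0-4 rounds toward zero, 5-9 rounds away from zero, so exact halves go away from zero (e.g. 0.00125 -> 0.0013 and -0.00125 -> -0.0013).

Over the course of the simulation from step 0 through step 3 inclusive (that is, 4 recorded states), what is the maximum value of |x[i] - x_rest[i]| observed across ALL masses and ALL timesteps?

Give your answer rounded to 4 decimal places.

Answer: 2.2890

Derivation:
Step 0: x=[1.0000 8.0000 10.0000 10.0000] v=[0.0000 0.0000 0.0000 -2.0000]
Step 1: x=[2.0000 6.7500 9.5000 9.8750] v=[4.0000 -5.0000 -2.0000 -0.5000]
Step 2: x=[3.4375 5.0000 8.4063 10.0781] v=[5.7500 -7.0000 -4.3750 0.8125]
Step 3: x=[4.5156 3.7110 6.8789 10.4473] v=[4.3125 -5.1562 -6.1095 1.4766]
Max displacement = 2.2890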